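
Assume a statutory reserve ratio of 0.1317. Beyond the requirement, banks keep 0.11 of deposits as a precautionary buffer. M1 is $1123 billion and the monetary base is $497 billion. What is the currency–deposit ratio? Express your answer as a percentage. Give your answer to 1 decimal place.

36.0%

Using m = M/MB = 1123/497 ≈ 2.259557. From m = (1 + c)/(c + rr + e), rearranging gives 1 + c = m·(c + rr + e), so c·(1 − m) = m·(rr + e) − 1.
Hence c = [m·(rr + e) − 1]/(1 − m) = [2.259557 × (0.1317 + 0.11) − 1] / (1 − 2.259557) ≈ 0.360337.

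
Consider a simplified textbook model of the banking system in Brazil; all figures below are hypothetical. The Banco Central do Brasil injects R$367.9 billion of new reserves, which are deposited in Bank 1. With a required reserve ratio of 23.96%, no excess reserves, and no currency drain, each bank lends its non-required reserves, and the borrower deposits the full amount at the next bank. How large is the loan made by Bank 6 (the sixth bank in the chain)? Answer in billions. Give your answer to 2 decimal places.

Each bank lends a fraction (1 − rr) = 0.7604 of the deposit it receives, so Bank 6 receives 367.9·0.7604^5 and lends 367.9·0.7604^6 ≈ 71.1185 billion.

R$71.12 billion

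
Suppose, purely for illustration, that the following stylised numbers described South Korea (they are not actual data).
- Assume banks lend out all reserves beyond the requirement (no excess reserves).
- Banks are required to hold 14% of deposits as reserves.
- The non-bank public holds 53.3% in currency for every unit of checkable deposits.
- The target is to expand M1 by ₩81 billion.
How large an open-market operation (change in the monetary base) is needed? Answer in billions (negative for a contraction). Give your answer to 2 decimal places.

The money multiplier is m = (1 + c) / (rr + c) = (1 + 0.533) / (0.14 + 0.533) ≈ 2.27786.
ΔMB = ΔM / m = (+81) / 2.27786 ≈ 35.5597 billion.

₩35.56 billion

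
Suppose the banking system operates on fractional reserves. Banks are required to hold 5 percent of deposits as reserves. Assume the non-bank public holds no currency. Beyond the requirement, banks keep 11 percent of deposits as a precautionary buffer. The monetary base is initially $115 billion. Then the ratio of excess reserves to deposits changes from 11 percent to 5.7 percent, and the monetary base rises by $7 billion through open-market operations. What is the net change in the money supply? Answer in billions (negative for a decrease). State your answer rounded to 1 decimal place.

$421.4 billion

Before: m₁ = 1 / (0.05 + 0.11) = 6.25, MB₁ = 115, so M₁ = 6.25 × 115 = 718.75 billion.
After: m₂ = 1 / (0.05 + 0.057) ≈ 9.34579, MB₂ = 115 + 7 = 122, so M₂ = 9.34579 × 122 ≈ 1140.1864 billion.
ΔM = M₂ − M₁ = 1140.1864 − 718.75 = 421.4364 billion.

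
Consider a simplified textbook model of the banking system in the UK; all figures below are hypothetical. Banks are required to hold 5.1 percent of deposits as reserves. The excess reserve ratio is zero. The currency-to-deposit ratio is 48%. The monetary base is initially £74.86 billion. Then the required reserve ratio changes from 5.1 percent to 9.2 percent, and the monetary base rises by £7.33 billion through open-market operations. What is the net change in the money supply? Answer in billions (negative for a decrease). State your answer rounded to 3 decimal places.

£4.010 billion

Before: m₁ = (1 + 0.48) / (0.051 + 0.48) ≈ 2.787194, MB₁ = 74.86, so M₁ = 2.787194 × 74.86 ≈ 208.6493 billion.
After: m₂ = (1 + 0.48) / (0.092 + 0.48) ≈ 2.587413, MB₂ = 74.86 + 7.33 = 82.19, so M₂ = 2.587413 × 82.19 ≈ 212.6595 billion.
ΔM = M₂ − M₁ = 212.6595 − 208.6493 = 4.0102 billion.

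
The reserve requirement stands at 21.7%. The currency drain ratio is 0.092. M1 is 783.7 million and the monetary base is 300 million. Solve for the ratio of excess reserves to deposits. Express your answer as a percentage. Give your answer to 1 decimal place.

10.9%

Using m = M/MB = 783.7/300 ≈ 2.612333. Since m = (1 + c)/(c + rr + e), the denominator satisfies c + rr + e = (1 + c)/m = (1 + 0.092) / 2.612333 ≈ 0.418017.
With c = 0.092 and rr = 0.217, the ratio of excess reserves to deposits is 0.418017 − 0.092 − 0.217 = 0.109017.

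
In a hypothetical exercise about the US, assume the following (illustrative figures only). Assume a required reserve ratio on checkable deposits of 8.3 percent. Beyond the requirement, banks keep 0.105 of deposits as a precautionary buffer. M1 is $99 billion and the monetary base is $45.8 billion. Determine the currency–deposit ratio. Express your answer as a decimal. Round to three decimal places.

0.511

Using m = M/MB = 99/45.8 ≈ 2.161572. From m = (1 + c)/(c + rr + e), rearranging gives 1 + c = m·(c + rr + e), so c·(1 − m) = m·(rr + e) − 1.
Hence c = [m·(rr + e) − 1]/(1 − m) = [2.161572 × (0.083 + 0.105) − 1] / (1 − 2.161572) ≈ 0.511053.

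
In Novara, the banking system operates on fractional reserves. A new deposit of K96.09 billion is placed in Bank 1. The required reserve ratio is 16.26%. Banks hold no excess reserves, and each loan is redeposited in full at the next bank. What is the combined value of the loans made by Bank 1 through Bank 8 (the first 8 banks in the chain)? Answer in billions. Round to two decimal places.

Bank i lends (1 − rr)^i of the original deposit: Bank 1 lends 96.09·0.8374 ≈ 80.4658, Bank 2 lends 96.09·0.8374² ≈ 67.3820, and so on.
Summing a geometric series: total = 96.09·[0.8374·(1 − 0.8374^8) / (1 − 0.8374)] ≈ 375.2080 billion.

K375.21 billion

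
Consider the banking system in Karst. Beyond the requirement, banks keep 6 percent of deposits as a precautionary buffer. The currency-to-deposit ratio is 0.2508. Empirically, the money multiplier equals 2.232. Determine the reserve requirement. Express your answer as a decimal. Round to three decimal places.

0.250

Using m = 2.232. Since m = (1 + c)/(c + rr + e), the denominator satisfies c + rr + e = (1 + c)/m = (1 + 0.2508) / 2.232 ≈ 0.560394.
With c = 0.2508 and e = 0.06, the reserve requirement is 0.560394 − 0.2508 − 0.06 = 0.249594.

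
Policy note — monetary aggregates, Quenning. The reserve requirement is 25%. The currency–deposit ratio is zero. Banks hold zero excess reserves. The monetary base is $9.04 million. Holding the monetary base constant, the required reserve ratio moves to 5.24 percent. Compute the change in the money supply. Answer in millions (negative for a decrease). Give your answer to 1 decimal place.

$136.4 million

Initially m₁ = 1 / (0.25) = 4, so M₁ = 4 × 9.04 = 36.16 million.
After the change m₂ = 1 / (0.0524) ≈ 19.0840, so M₂ = 19.0840 × 9.04 ≈ 172.5194 million.
ΔM = M₂ − M₁ = 172.5194 − 36.16 = 136.3594 million.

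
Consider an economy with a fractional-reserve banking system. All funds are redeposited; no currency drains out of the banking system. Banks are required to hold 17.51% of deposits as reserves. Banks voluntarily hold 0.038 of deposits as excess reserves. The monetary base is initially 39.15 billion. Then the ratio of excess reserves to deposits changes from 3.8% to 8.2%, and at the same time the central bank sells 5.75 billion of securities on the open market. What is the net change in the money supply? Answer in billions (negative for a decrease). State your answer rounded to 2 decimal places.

Before: m₁ = 1 / (0.1751 + 0.038) ≈ 4.69263, MB₁ = 39.15, so M₁ = 4.69263 × 39.15 ≈ 183.7165 billion.
After: m₂ = 1 / (0.1751 + 0.082) ≈ 3.88954, MB₂ = 39.15 − 5.75 = 33.4, so M₂ = 3.88954 × 33.4 ≈ 129.9106 billion.
ΔM = M₂ − M₁ = 129.9106 − 183.7165 = -53.8059 billion.

-53.81 billion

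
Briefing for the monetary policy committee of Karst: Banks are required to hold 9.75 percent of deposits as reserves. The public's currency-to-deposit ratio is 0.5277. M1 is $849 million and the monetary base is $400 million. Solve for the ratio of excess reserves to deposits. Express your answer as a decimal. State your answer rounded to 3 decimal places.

Using m = M/MB = 849/400 = 2.122500. Since m = (1 + c)/(c + rr + e), the denominator satisfies c + rr + e = (1 + c)/m = (1 + 0.5277) / 2.122500 ≈ 0.719764.
With c = 0.5277 and rr = 0.0975, the ratio of excess reserves to deposits is 0.719764 − 0.5277 − 0.0975 = 0.094564.

0.095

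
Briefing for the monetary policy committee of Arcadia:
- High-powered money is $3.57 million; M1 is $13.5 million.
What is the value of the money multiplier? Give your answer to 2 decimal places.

The money multiplier is m = M / MB = 13.5 / 3.57 ≈ 3.78151.

3.78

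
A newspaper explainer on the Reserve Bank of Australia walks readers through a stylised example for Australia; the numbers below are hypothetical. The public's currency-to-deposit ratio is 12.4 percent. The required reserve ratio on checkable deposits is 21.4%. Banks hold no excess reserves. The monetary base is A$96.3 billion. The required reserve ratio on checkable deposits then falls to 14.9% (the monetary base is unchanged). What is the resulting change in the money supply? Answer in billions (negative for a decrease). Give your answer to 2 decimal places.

A$76.25 billion

Initially m₁ = (1 + 0.124) / (0.214 + 0.124) ≈ 3.32544, so M₁ = 3.32544 × 96.3 ≈ 320.2399 billion.
After the change m₂ = (1 + 0.124) / (0.149 + 0.124) ≈ 4.11722, so M₂ = 4.11722 × 96.3 ≈ 396.4883 billion.
ΔM = M₂ − M₁ = 396.4883 − 320.2399 = 76.2484 billion.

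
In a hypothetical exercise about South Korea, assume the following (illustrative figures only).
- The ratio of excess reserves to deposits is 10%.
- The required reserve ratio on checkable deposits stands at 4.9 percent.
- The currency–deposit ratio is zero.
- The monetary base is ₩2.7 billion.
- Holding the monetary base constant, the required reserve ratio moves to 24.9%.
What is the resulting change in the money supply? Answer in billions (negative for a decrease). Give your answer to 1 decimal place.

-10.4 billion

Initially m₁ = 1 / (0.049 + 0.1) ≈ 6.7114, so M₁ = 6.7114 × 2.7 ≈ 18.1208 billion.
After the change m₂ = 1 / (0.249 + 0.1) ≈ 2.8653, so M₂ = 2.8653 × 2.7 ≈ 7.7363 billion.
ΔM = M₂ − M₁ = 7.7363 − 18.1208 = -10.3845 billion.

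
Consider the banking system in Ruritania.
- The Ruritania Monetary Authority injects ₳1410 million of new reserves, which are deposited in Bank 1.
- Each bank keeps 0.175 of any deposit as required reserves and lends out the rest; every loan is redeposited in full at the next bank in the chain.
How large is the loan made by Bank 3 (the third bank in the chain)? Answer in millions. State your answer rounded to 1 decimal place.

₳791.7 million

Each bank lends a fraction (1 − rr) = 0.8250 of the deposit it receives, so Bank 3 receives 1410·0.8250^2 and lends 1410·0.8250^3 ≈ 791.7370 million.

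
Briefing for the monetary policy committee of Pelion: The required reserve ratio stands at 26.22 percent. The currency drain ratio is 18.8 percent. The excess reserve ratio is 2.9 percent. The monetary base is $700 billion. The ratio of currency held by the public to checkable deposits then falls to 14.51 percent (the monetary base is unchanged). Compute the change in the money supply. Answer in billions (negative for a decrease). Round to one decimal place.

$101.8 billion

Initially m₁ = (1 + 0.188) / (0.2622 + 0.029 + 0.188) ≈ 2.47913, so M₁ = 2.47913 × 700 = 1735.391 billion.
After the change m₂ = (1 + 0.1451) / (0.2622 + 0.029 + 0.1451) ≈ 2.62457, so M₂ = 2.62457 × 700 = 1837.199 billion.
ΔM = M₂ − M₁ = 1837.199 − 1735.391 = 101.808 billion.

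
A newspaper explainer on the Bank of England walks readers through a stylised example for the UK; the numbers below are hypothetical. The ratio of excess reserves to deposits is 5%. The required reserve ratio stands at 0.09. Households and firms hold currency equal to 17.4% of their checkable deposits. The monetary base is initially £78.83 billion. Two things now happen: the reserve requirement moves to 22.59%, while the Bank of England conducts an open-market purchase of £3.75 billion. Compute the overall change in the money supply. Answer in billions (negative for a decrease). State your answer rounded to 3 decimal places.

Before: m₁ = (1 + 0.174) / (0.09 + 0.05 + 0.174) ≈ 3.738854, MB₁ = 78.83, so M₁ = 3.738854 × 78.83 ≈ 294.7339 billion.
After: m₂ = (1 + 0.174) / (0.2259 + 0.05 + 0.174) ≈ 2.609469, MB₂ = 78.83 + 3.75 = 82.58, so M₂ = 2.609469 × 82.58 ≈ 215.49 billion.
ΔM = M₂ − M₁ = 215.49 − 294.7339 = -79.2439 billion.

-79.244 billion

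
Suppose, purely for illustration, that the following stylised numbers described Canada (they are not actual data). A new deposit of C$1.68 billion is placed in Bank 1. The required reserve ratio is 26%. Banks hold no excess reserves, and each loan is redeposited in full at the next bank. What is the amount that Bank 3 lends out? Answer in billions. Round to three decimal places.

C$0.681 billion

Each bank lends a fraction (1 − rr) = 0.7400 of the deposit it receives, so Bank 3 receives 1.68·0.7400^2 and lends 1.68·0.7400^3 ≈ 0.6808 billion.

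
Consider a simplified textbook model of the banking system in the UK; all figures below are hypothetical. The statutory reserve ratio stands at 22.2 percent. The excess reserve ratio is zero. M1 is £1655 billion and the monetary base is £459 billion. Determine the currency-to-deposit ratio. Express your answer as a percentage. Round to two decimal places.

7.66%

Using m = M/MB = 1655/459 ≈ 3.605664. From m = (1 + c)/(c + rr + e), rearranging gives 1 + c = m·(c + rr + e), so c·(1 − m) = m·(rr + e) − 1.
Hence c = [m·(rr + e) − 1]/(1 − m) = [3.605664 × (0.222 + 0) − 1] / (1 − 3.605664) ≈ 0.076580.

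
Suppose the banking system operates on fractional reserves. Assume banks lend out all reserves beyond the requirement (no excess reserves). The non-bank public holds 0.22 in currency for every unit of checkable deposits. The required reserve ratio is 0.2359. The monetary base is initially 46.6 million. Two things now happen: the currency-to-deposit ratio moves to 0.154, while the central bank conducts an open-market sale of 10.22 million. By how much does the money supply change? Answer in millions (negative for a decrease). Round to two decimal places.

-17.03 million

Before: m₁ = (1 + 0.22) / (0.2359 + 0.22) ≈ 2.67603, MB₁ = 46.6, so M₁ = 2.67603 × 46.6 ≈ 124.703 million.
After: m₂ = (1 + 0.154) / (0.2359 + 0.154) ≈ 2.95973, MB₂ = 46.6 − 10.22 = 36.38, so M₂ = 2.95973 × 36.38 ≈ 107.675 million.
ΔM = M₂ − M₁ = 107.675 − 124.703 = -17.028 million.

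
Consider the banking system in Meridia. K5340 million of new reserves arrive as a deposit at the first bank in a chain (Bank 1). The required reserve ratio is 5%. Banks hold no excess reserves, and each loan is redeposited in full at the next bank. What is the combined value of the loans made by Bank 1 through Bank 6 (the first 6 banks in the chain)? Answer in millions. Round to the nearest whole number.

K26878 million

Bank i lends (1 − rr)^i of the original deposit: Bank 1 lends 5340·0.9500 = 5073.0000, Bank 2 lends 5340·0.9500² = 4819.3500, and so on.
Summing a geometric series: total = 5340·[0.9500·(1 − 0.9500^6) / (1 − 0.9500)] ≈ 26877.5768 million.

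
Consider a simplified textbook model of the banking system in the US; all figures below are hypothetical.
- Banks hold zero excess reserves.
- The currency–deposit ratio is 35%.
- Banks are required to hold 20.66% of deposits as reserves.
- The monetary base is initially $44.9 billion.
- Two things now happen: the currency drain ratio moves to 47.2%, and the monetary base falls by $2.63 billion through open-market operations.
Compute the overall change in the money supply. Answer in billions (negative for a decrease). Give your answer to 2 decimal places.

-17.21 billion

Before: m₁ = (1 + 0.35) / (0.2066 + 0.35) ≈ 2.42544, MB₁ = 44.9, so M₁ = 2.42544 × 44.9 ≈ 108.9023 billion.
After: m₂ = (1 + 0.472) / (0.2066 + 0.472) ≈ 2.16917, MB₂ = 44.9 − 2.63 = 42.27, so M₂ = 2.16917 × 42.27 ≈ 91.6908 billion.
ΔM = M₂ − M₁ = 91.6908 − 108.9023 = -17.2115 billion.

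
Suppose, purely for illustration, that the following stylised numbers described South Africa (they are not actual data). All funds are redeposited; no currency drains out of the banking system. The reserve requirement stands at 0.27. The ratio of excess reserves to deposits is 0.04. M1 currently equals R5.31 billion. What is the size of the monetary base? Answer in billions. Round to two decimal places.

The money multiplier is m = 1 / (rr + e) = 1 / (0.27 + 0.04) ≈ 3.2258.
MB = M / m = 5.31 / 3.2258 ≈ 1.6461 billion.

R1.65 billion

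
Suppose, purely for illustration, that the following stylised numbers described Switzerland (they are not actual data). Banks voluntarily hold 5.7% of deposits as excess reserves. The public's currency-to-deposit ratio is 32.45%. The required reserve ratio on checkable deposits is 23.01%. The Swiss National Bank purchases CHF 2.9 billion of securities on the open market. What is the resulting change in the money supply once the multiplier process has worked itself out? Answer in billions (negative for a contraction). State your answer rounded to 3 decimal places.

The money multiplier is m = (1 + c) / (rr + e + c) = (1 + 0.3245) / (0.2301 + 0.057 + 0.3245) ≈ 2.16563.
The purchase adds 2.9 billion of base, so ΔM = m × ΔMB = 2.16563 × (+2.9) ≈ 6.2803 billion.

CHF 6.280 billion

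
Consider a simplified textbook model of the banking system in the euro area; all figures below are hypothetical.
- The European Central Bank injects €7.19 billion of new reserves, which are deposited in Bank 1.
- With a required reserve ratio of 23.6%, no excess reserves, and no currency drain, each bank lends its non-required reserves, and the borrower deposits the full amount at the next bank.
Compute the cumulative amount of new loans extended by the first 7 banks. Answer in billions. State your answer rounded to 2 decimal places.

€19.74 billion

Bank i lends (1 − rr)^i of the original deposit: Bank 1 lends 7.19·0.7640 ≈ 5.4932, Bank 2 lends 7.19·0.7640² ≈ 4.1968, and so on.
Summing a geometric series: total = 7.19·[0.7640·(1 − 0.7640^7) / (1 − 0.7640)] ≈ 19.7397 billion.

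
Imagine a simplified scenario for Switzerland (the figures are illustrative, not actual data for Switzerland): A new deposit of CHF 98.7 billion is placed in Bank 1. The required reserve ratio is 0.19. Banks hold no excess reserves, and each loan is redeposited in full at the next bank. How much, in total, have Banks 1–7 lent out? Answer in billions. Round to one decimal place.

Bank i lends (1 − rr)^i of the original deposit: Bank 1 lends 98.7·0.8100 = 79.9470, Bank 2 lends 98.7·0.8100² ≈ 64.7571, and so on.
Summing a geometric series: total = 98.7·[0.8100·(1 − 0.8100^7) / (1 − 0.8100)] ≈ 324.5142 billion.

CHF 324.5 billion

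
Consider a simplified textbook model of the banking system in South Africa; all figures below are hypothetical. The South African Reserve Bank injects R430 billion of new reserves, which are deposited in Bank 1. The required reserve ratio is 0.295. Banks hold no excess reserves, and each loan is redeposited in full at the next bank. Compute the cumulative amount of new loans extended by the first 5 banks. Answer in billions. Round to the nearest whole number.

R849 billion

Bank i lends (1 − rr)^i of the original deposit: Bank 1 lends 430·0.7050 = 303.1500, Bank 2 lends 430·0.7050² ≈ 213.7208, and so on.
Summing a geometric series: total = 430·[0.7050·(1 − 0.7050^5) / (1 − 0.7050)] ≈ 848.6567 billion.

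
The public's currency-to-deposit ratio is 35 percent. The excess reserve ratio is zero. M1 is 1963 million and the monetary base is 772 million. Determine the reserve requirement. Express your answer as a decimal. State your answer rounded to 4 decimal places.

Using m = M/MB = 1963/772 ≈ 2.542746. Since m = (1 + c)/(c + rr + e), the denominator satisfies c + rr + e = (1 + c)/m = (1 + 0.35) / 2.542746 ≈ 0.530922.
With c = 0.35 and e = 0, the reserve requirement is 0.530922 − 0.35 − 0 = 0.180922.

0.1809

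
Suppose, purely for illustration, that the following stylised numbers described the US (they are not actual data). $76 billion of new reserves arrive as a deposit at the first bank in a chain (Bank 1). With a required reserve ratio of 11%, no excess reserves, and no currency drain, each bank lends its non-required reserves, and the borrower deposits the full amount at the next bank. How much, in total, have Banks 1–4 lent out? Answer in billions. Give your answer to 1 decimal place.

$229.1 billion

Bank i lends (1 − rr)^i of the original deposit: Bank 1 lends 76·0.8900 = 67.6400, Bank 2 lends 76·0.8900² = 60.1996, and so on.
Summing a geometric series: total = 76·[0.8900·(1 − 0.8900^4) / (1 − 0.8900)] ≈ 229.1013 billion.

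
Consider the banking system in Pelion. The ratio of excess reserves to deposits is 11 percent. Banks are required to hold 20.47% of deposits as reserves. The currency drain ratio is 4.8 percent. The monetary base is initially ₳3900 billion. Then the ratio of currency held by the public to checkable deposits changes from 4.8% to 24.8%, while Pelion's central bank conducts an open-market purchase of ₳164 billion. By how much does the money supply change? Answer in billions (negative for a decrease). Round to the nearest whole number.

Before: m₁ = (1 + 0.048) / (0.2047 + 0.11 + 0.048) ≈ 2.88944, MB₁ = 3900, so M₁ = 2.88944 × 3900 = 11268.816 billion.
After: m₂ = (1 + 0.248) / (0.2047 + 0.11 + 0.248) ≈ 2.21788, MB₂ = 3900 + 164 = 4064, so M₂ = 2.21788 × 4064 ≈ 9013.4643 billion.
ΔM = M₂ − M₁ = 9013.4643 − 11268.816 = -2255.3517 billion.

-2255 billion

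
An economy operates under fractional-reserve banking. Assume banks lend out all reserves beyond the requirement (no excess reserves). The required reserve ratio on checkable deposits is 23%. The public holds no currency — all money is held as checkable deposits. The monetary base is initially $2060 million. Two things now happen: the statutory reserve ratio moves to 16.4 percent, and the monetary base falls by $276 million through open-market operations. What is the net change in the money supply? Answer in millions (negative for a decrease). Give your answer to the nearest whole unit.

$1922 million

Before: m₁ = 1 / (0.23) ≈ 4.34783, MB₁ = 2060, so M₁ = 4.34783 × 2060 = 8956.5298 million.
After: m₂ = 1 / (0.164) ≈ 6.09756, MB₂ = 2060 − 276 = 1784, so M₂ = 6.09756 × 1784 ≈ 10878.047 million.
ΔM = M₂ − M₁ = 10878.047 − 8956.5298 = 1921.5172 million.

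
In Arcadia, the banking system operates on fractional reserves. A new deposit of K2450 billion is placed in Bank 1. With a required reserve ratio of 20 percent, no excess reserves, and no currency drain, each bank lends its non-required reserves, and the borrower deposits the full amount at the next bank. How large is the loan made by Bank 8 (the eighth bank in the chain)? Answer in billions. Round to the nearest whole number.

Each bank lends a fraction (1 − rr) = 0.8000 of the deposit it receives, so Bank 8 receives 2450·0.8000^7 and lends 2450·0.8000^8 ≈ 411.0418 billion.

K411 billion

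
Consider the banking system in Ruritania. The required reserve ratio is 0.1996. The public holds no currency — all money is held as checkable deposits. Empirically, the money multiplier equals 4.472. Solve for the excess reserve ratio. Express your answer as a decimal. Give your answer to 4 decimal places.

0.0240

Using m = 4.472. Since m = (1 + c)/(c + rr + e), the denominator satisfies c + rr + e = (1 + c)/m = (1 + 0) / 4.472 ≈ 0.223614.
With c = 0 and rr = 0.1996, the excess reserve ratio is 0.223614 − 0 − 0.1996 = 0.024014.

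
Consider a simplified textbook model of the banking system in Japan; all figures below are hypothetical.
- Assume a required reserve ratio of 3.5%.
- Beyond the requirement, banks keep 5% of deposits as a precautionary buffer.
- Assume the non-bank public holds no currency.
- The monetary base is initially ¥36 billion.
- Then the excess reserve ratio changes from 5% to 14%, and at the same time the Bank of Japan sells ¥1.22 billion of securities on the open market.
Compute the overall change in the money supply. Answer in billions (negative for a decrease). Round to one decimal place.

-224.8 billion

Before: m₁ = 1 / (0.035 + 0.05) ≈ 11.7647, MB₁ = 36, so M₁ = 11.7647 × 36 = 423.5292 billion.
After: m₂ = 1 / (0.035 + 0.14) ≈ 5.7143, MB₂ = 36 − 1.22 = 34.78, so M₂ = 5.7143 × 34.78 ≈ 198.7434 billion.
ΔM = M₂ − M₁ = 198.7434 − 423.5292 = -224.7858 billion.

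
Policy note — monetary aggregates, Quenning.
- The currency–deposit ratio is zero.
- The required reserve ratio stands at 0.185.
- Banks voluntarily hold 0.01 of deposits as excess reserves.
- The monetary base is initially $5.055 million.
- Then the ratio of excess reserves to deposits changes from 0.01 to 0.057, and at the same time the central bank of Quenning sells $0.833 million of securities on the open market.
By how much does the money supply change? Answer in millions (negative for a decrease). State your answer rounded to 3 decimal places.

-8.477 million

Before: m₁ = 1 / (0.185 + 0.01) ≈ 5.12821, MB₁ = 5.055, so M₁ = 5.12821 × 5.055 ≈ 25.9231 million.
After: m₂ = 1 / (0.185 + 0.057) ≈ 4.13223, MB₂ = 5.055 − 0.833 = 4.222, so M₂ = 4.13223 × 4.222 ≈ 17.4463 million.
ΔM = M₂ − M₁ = 17.4463 − 25.9231 = -8.4768 million.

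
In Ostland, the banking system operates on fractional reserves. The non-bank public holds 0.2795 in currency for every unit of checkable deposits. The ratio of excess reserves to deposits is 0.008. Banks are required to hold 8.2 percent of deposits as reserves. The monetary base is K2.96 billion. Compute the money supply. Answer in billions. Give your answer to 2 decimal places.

K10.25 billion

The money multiplier is m = (1 + c) / (rr + e + c) = (1 + 0.2795) / (0.082 + 0.008 + 0.2795) ≈ 3.4628.
So M = m × MB = 3.4628 × 2.96 ≈ 10.2499 billion.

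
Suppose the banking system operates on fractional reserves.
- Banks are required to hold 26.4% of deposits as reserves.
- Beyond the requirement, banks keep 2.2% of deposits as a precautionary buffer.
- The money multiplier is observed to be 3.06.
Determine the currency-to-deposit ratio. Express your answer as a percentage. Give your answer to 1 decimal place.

6.1%

Using m = 3.06. From m = (1 + c)/(c + rr + e), rearranging gives 1 + c = m·(c + rr + e), so c·(1 − m) = m·(rr + e) − 1.
Hence c = [m·(rr + e) − 1]/(1 − m) = [3.06 × (0.264 + 0.022) − 1] / (1 − 3.06) ≈ 0.060602.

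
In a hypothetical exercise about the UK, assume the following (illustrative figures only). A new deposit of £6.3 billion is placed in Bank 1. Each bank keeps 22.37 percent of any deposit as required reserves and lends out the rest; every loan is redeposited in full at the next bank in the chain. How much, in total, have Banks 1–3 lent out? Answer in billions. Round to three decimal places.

Bank i lends (1 − rr)^i of the original deposit: Bank 1 lends 6.3·0.7763 ≈ 4.8907, Bank 2 lends 6.3·0.7763² ≈ 3.7966, and so on.
Summing a geometric series: total = 6.3·[0.7763·(1 − 0.7763^3) / (1 − 0.7763)] ≈ 11.6347 billion.

£11.635 billion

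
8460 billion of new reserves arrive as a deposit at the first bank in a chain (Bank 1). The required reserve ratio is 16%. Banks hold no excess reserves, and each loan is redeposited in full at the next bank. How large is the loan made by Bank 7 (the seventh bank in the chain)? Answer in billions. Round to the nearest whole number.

2496 billion

Each bank lends a fraction (1 − rr) = 0.8400 of the deposit it receives, so Bank 7 receives 8460·0.8400^6 and lends 8460·0.8400^7 ≈ 2496.4643 billion.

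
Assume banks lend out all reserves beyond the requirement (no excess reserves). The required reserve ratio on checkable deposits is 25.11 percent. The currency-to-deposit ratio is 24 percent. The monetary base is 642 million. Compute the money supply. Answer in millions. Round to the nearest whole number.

1621 million

The money multiplier is m = (1 + c) / (rr + c) = (1 + 0.24) / (0.2511 + 0.24) ≈ 2.5249.
So M = m × MB = 2.5249 × 642 = 1620.9858 million.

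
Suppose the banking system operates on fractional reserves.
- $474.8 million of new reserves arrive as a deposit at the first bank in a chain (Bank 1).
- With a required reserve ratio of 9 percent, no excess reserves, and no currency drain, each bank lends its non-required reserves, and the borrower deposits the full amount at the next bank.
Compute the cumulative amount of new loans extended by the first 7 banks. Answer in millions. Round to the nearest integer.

$2320 million

Bank i lends (1 − rr)^i of the original deposit: Bank 1 lends 474.8·0.9100 = 432.0680, Bank 2 lends 474.8·0.9100² ≈ 393.1819, and so on.
Summing a geometric series: total = 474.8·[0.9100·(1 − 0.9100^7) / (1 − 0.9100)] ≈ 2319.9122 million.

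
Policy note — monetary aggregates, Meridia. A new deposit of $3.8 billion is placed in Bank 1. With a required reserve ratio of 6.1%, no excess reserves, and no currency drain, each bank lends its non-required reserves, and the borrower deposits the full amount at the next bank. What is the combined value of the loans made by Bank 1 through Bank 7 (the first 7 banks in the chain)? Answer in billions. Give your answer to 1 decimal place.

Bank i lends (1 − rr)^i of the original deposit: Bank 1 lends 3.8·0.9390 = 3.5682, Bank 2 lends 3.8·0.9390² ≈ 3.3505, and so on.
Summing a geometric series: total = 3.8·[0.9390·(1 − 0.9390^7) / (1 − 0.9390)] ≈ 20.8439 billion.

$20.8 billion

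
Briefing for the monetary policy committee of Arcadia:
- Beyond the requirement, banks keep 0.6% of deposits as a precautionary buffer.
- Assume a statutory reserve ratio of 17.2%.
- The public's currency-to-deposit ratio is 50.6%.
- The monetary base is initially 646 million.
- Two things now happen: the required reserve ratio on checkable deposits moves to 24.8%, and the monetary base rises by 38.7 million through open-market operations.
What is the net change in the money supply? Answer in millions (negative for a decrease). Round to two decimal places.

-65.55 million

Before: m₁ = (1 + 0.506) / (0.172 + 0.006 + 0.506) ≈ 2.201754, MB₁ = 646, so M₁ = 2.201754 × 646 ≈ 1422.3331 million.
After: m₂ = (1 + 0.506) / (0.248 + 0.006 + 0.506) ≈ 1.981579, MB₂ = 646 + 38.7 = 684.7, so M₂ = 1.981579 × 684.7 ≈ 1356.7871 million.
ΔM = M₂ − M₁ = 1356.7871 − 1422.3331 = -65.546 million.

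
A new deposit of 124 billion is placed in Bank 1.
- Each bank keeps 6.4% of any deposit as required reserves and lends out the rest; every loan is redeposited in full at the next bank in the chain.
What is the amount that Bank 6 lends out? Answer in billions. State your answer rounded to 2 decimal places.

83.38 billion

Each bank lends a fraction (1 − rr) = 0.9360 of the deposit it receives, so Bank 6 receives 124·0.9360^5 and lends 124·0.9360^6 ≈ 83.3829 billion.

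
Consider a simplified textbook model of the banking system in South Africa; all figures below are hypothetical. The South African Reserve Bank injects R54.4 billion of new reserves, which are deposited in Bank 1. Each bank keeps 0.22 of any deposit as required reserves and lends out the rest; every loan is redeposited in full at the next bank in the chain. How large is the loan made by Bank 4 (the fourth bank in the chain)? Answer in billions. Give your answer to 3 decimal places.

Each bank lends a fraction (1 − rr) = 0.7800 of the deposit it receives, so Bank 4 receives 54.4·0.7800^3 and lends 54.4·0.7800^4 ≈ 20.1362 billion.

R20.136 billion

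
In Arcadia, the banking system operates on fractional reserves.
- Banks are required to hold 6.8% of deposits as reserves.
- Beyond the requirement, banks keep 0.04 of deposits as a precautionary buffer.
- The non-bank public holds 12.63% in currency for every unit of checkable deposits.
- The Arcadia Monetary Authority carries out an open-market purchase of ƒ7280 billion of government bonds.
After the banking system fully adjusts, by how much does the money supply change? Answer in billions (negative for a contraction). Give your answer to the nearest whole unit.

ƒ34996 billion

The money multiplier is m = (1 + c) / (rr + e + c) = (1 + 0.1263) / (0.068 + 0.04 + 0.1263) ≈ 4.80708.
The purchase adds 7280 billion of base, so ΔM = m × ΔMB = 4.80708 × (+7280) = 34995.5424 billion.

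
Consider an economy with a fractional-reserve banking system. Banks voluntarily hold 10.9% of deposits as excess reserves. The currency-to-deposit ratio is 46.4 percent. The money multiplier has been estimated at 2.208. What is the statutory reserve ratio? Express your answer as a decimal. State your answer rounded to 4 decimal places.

0.0900

Using m = 2.208. Since m = (1 + c)/(c + rr + e), the denominator satisfies c + rr + e = (1 + c)/m = (1 + 0.464) / 2.208 ≈ 0.663043.
With c = 0.464 and e = 0.109, the statutory reserve ratio is 0.663043 − 0.464 − 0.109 = 0.090043.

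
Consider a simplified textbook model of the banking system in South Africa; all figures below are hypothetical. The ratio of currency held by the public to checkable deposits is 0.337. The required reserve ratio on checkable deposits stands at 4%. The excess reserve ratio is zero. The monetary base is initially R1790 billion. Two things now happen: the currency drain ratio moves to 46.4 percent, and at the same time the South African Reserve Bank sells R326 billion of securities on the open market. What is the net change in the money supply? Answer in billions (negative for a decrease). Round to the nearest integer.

Before: m₁ = (1 + 0.337) / (0.04 + 0.337) ≈ 3.54642, MB₁ = 1790, so M₁ = 3.54642 × 1790 = 6348.0918 billion.
After: m₂ = (1 + 0.464) / (0.04 + 0.464) ≈ 2.90476, MB₂ = 1790 − 326 = 1464, so M₂ = 2.90476 × 1464 ≈ 4252.5686 billion.
ΔM = M₂ − M₁ = 4252.5686 − 6348.0918 = -2095.5232 billion.

-2096 billion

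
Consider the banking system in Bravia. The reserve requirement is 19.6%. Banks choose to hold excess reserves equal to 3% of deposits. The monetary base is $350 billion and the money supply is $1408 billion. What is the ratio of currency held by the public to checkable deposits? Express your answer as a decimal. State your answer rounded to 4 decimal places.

0.0300

Using m = M/MB = 1408/350 ≈ 4.022857. From m = (1 + c)/(c + rr + e), rearranging gives 1 + c = m·(c + rr + e), so c·(1 − m) = m·(rr + e) − 1.
Hence c = [m·(rr + e) − 1]/(1 − m) = [4.022857 × (0.196 + 0.03) − 1] / (1 − 4.022857) ≈ 0.030049.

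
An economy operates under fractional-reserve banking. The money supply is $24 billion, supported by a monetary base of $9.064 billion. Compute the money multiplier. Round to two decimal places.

The money multiplier is m = M / MB = 24 / 9.064 ≈ 2.64784.

2.65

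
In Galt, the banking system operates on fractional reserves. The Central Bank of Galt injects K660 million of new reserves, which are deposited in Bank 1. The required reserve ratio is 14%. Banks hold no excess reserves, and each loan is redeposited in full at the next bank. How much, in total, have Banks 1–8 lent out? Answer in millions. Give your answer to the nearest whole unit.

K2841 million

Bank i lends (1 − rr)^i of the original deposit: Bank 1 lends 660·0.8600 = 567.6000, Bank 2 lends 660·0.8600² = 488.1360, and so on.
Summing a geometric series: total = 660·[0.8600·(1 − 0.8600^8) / (1 − 0.8600)] ≈ 2841.1707 million.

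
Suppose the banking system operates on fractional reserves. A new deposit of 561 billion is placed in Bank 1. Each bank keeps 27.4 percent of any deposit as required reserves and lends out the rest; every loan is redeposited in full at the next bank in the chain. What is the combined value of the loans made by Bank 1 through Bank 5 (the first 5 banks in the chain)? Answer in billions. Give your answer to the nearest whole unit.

Bank i lends (1 − rr)^i of the original deposit: Bank 1 lends 561·0.7260 = 407.2860, Bank 2 lends 561·0.7260² ≈ 295.6896, and so on.
Summing a geometric series: total = 561·[0.7260·(1 − 0.7260^5) / (1 − 0.7260)] ≈ 1186.6450 billion.

1187 billion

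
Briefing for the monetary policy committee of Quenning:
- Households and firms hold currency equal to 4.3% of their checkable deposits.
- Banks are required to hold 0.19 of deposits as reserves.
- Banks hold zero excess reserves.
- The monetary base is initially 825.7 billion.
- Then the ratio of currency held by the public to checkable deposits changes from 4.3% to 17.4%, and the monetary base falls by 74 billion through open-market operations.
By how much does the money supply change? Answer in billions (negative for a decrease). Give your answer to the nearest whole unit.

-1272 billion

Before: m₁ = (1 + 0.043) / (0.19 + 0.043) ≈ 4.4764, MB₁ = 825.7, so M₁ = 4.4764 × 825.7 ≈ 3696.1635 billion.
After: m₂ = (1 + 0.174) / (0.19 + 0.174) ≈ 3.2253, MB₂ = 825.7 − 74 = 751.7, so M₂ = 3.2253 × 751.7 ≈ 2424.458 billion.
ΔM = M₂ − M₁ = 2424.458 − 3696.1635 = -1271.7055 billion.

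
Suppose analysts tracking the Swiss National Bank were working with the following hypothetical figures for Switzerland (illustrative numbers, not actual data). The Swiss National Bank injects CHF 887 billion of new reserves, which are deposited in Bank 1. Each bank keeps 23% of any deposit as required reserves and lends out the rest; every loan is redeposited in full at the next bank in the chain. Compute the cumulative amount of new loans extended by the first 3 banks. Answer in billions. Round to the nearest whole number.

Bank i lends (1 − rr)^i of the original deposit: Bank 1 lends 887·0.7700 = 682.9900, Bank 2 lends 887·0.7700² = 525.9023, and so on.
Summing a geometric series: total = 887·[0.7700·(1 − 0.7700^3) / (1 − 0.7700)] ≈ 1613.8371 billion.

CHF 1614 billion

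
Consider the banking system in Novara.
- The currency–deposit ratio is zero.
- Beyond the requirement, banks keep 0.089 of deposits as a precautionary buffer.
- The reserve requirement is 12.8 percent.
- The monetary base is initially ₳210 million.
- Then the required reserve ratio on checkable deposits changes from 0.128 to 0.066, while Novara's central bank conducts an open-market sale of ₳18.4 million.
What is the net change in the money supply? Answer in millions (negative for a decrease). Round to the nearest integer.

₳268 million

Before: m₁ = 1 / (0.128 + 0.089) ≈ 4.6083, MB₁ = 210, so M₁ = 4.6083 × 210 = 967.743 million.
After: m₂ = 1 / (0.066 + 0.089) ≈ 6.4516, MB₂ = 210 − 18.4 = 191.6, so M₂ = 6.4516 × 191.6 ≈ 1236.1266 million.
ΔM = M₂ − M₁ = 1236.1266 − 967.743 = 268.3836 million.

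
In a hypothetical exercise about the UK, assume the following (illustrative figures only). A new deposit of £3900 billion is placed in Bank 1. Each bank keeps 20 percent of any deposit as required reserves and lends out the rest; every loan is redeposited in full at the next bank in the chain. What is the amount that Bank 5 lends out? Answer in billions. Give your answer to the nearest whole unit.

£1278 billion

Each bank lends a fraction (1 − rr) = 0.8000 of the deposit it receives, so Bank 5 receives 3900·0.8000^4 and lends 3900·0.8000^5 = 1277.9520 billion.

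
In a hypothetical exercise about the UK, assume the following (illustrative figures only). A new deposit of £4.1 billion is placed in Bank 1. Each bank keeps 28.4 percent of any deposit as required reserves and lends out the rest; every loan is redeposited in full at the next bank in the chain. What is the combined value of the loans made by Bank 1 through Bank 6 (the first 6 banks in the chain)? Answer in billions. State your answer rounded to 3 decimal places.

Bank i lends (1 − rr)^i of the original deposit: Bank 1 lends 4.1·0.7160 = 2.9356, Bank 2 lends 4.1·0.7160² ≈ 2.1019, and so on.
Summing a geometric series: total = 4.1·[0.7160·(1 − 0.7160^6) / (1 − 0.7160)] ≈ 8.9439 billion.

£8.944 billion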